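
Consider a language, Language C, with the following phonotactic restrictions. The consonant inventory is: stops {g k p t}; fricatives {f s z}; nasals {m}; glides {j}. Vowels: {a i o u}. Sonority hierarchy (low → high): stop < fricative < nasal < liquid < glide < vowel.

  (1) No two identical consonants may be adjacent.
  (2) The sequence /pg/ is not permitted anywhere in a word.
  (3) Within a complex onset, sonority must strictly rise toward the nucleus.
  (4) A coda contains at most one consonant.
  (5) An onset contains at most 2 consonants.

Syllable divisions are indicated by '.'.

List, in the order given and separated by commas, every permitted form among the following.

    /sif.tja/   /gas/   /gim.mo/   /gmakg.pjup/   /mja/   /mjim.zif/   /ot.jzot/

/sif.tja/, /gas/, /mja/, /mjim.zif/

/sif.tja/ — σ1 onset /s/, coda /f/ ok; σ2 onset /tj/ (1→5 rises), coda /∅/ ok → permitted
/gas/ — σ1 onset /g/, coda /s/ ok → permitted
/gim.mo/ — violates constraint 1: adjacent identical consonants /mm/ → not permitted
/gmakg.pjup/ — violates constraint 4: syllable 1 coda /kg/ has 2 consonants (> 1) → not permitted
/mja/ — σ1 onset /mj/ (3→5 rises), coda /∅/ ok → permitted
/mjim.zif/ — σ1 onset /mj/ (3→5 rises), coda /m/ ok; σ2 onset /z/, coda /f/ ok → permitted
/ot.jzot/ — violates constraint 3: syllable 2 onset /jz/: /j/ (glide, 5) → /z/ (fricative, 2) does not rise → not permitted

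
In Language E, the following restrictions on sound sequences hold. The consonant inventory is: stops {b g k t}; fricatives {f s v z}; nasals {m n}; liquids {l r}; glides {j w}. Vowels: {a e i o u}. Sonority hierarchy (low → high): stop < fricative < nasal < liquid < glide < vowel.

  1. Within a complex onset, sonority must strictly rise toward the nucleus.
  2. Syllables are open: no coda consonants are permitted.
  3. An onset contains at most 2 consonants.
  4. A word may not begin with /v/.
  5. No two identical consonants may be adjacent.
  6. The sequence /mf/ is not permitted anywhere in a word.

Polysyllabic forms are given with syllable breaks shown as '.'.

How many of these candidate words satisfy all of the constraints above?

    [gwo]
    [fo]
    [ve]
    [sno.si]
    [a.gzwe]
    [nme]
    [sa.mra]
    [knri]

[gwo] — σ1 onset /gw/ (1→5 rises), coda /∅/ ok → well-formed
[fo] — σ1 onset /f/, coda /∅/ ok → well-formed
[ve] — violates constraint 4: word begins with /v/ → ill-formed
[sno.si] — σ1 onset /sn/ (2→3 rises), coda /∅/ ok; σ2 onset /s/, coda /∅/ ok → well-formed
[a.gzwe] — violates constraint 3: syllable 2 onset /gzw/ has 3 consonants (> 2) → ill-formed
[nme] — violates constraint 1: syllable 1 onset /nm/: /n/ (nasal, 3) → /m/ (nasal, 3) does not rise → ill-formed
[sa.mra] — σ1 onset /s/, coda /∅/ ok; σ2 onset /mr/ (3→4 rises), coda /∅/ ok → well-formed
[knri] — violates constraint 3: syllable 1 onset /knr/ has 3 consonants (> 2) → ill-formed
Well-formed: [gwo], [fo], [sno.si], [sa.mra] → 4.

4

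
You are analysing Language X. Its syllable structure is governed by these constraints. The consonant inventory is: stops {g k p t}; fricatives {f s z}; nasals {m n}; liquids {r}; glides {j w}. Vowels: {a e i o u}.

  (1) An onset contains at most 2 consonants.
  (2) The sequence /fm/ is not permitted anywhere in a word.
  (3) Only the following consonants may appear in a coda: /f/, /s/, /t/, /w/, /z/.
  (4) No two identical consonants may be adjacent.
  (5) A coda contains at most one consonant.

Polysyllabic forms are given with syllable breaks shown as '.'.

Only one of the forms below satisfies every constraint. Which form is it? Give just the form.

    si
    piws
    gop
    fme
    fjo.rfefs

si — σ1 onset /s/, coda /∅/ ok → well-formed
piws — violates constraint 5: syllable 1 coda /ws/ has 2 consonants (> 1) → ill-formed
gop — violates constraint 3: syllable 1 coda contains /p/, which is not a licensed coda consonant → ill-formed
fme — violates constraint 2: contains banned sequence /fm/ → ill-formed
fjo.rfefs — violates constraint 5: syllable 2 coda /fs/ has 2 consonants (> 1) → ill-formed

si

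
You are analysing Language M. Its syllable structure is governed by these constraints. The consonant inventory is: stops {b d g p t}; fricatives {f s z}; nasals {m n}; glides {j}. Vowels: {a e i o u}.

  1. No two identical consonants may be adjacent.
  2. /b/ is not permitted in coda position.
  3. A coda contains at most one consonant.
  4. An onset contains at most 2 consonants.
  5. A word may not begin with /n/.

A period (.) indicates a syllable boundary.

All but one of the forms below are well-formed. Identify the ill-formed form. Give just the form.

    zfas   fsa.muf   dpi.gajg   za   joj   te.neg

zfas — σ1 onset /zf/ (2C), coda /s/ ok → well-formed
fsa.muf — σ1 onset /fs/ (2C), coda /∅/ ok; σ2 onset /m/, coda /f/ ok → well-formed
dpi.gajg — violates constraint 3: syllable 2 coda /jg/ has 2 consonants (> 1) → ill-formed
za — σ1 onset /z/, coda /∅/ ok → well-formed
joj — σ1 onset /j/, coda /j/ ok → well-formed
te.neg — σ1 onset /t/, coda /∅/ ok; σ2 onset /n/, coda /g/ ok → well-formed

dpi.gajg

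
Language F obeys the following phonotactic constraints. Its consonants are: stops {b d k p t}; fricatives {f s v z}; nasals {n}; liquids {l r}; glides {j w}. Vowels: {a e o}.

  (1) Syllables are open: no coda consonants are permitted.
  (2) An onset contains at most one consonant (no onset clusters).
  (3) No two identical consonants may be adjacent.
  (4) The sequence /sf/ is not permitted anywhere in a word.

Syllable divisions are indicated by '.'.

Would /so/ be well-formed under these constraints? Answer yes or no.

yes

/so/ — σ1 onset /s/, coda /∅/ ok → well-formed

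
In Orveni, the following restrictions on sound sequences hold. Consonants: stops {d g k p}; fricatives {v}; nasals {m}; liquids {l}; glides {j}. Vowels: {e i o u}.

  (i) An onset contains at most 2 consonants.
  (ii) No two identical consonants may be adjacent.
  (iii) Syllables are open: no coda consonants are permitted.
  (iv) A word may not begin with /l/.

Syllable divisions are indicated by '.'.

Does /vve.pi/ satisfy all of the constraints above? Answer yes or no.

/vve.pi/ — violates constraint (ii): adjacent identical consonants /vv/ → ill-formed

no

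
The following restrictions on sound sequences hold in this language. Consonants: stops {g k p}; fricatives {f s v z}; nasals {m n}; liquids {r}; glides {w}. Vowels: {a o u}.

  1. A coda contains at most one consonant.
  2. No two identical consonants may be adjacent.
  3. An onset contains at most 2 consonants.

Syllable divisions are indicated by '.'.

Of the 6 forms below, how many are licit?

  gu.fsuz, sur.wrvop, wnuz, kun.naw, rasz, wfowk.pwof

2

gu.fsuz — σ1 onset /g/, coda /∅/ ok; σ2 onset /fs/ (2C), coda /z/ ok → licit
sur.wrvop — violates constraint 3: syllable 2 onset /wrv/ has 3 consonants (> 2) → illicit
wnuz — σ1 onset /wn/ (2C), coda /z/ ok → licit
kun.naw — violates constraint 2: adjacent identical consonants /nn/ → illicit
rasz — violates constraint 1: syllable 1 coda /sz/ has 2 consonants (> 1) → illicit
wfowk.pwof — violates constraint 1: syllable 1 coda /wk/ has 2 consonants (> 1) → illicit
Licit: gu.fsuz, wnuz → 2.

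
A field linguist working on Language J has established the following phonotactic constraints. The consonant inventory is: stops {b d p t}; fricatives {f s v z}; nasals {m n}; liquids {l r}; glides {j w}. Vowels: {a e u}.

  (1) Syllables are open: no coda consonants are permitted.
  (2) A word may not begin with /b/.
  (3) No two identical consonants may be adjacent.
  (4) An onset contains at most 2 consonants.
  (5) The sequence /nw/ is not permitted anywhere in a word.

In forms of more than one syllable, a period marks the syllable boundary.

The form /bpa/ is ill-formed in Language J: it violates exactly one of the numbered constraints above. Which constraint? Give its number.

2

/bpa/: word begins with /b/.
This is a violation of constraint 2: "A word may not begin with /b/."
The remaining constraints (1, 3, 4, 5) are satisfied.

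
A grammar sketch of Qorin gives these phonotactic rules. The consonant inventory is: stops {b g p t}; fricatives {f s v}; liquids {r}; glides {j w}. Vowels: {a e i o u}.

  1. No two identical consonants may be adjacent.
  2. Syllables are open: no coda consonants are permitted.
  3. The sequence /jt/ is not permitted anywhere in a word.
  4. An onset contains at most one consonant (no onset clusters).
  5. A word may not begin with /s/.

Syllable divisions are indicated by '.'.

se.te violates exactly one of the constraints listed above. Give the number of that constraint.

se.te: word begins with /s/.
This is a violation of constraint 5: "A word may not begin with /s/."
The remaining constraints (1, 2, 3, 4) are satisfied.

5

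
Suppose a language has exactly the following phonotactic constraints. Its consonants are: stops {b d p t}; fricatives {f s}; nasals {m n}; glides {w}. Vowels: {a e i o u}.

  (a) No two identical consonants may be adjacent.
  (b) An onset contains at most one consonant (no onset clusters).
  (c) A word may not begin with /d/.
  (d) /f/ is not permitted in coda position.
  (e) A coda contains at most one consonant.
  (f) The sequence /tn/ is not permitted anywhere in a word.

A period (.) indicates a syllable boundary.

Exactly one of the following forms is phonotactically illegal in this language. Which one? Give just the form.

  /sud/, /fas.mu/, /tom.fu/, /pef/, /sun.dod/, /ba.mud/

/pef/

/sud/ — σ1 onset /s/, coda /d/ ok → phonotactically legal
/fas.mu/ — σ1 onset /f/, coda /s/ ok; σ2 onset /m/, coda /∅/ ok → phonotactically legal
/tom.fu/ — σ1 onset /t/, coda /m/ ok; σ2 onset /f/, coda /∅/ ok → phonotactically legal
/pef/ — violates constraint (d): syllable 1 coda contains /f/ → phonotactically illegal
/sun.dod/ — σ1 onset /s/, coda /n/ ok; σ2 onset /d/, coda /d/ ok → phonotactically legal
/ba.mud/ — σ1 onset /b/, coda /∅/ ok; σ2 onset /m/, coda /d/ ok → phonotactically legal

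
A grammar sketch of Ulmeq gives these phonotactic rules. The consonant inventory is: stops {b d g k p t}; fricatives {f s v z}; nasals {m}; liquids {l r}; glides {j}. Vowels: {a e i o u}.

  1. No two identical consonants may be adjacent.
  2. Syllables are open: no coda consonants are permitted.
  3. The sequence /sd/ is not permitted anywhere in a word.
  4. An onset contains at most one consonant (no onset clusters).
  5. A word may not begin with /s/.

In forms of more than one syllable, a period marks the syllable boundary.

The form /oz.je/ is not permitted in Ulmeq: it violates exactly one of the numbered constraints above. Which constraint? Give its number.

2

/oz.je/: syllable 1 coda /z/ has 1 consonant (> 0).
This is a violation of constraint 2: "Syllables are open: no coda consonants are permitted."
The remaining constraints (1, 3, 4, 5) are satisfied.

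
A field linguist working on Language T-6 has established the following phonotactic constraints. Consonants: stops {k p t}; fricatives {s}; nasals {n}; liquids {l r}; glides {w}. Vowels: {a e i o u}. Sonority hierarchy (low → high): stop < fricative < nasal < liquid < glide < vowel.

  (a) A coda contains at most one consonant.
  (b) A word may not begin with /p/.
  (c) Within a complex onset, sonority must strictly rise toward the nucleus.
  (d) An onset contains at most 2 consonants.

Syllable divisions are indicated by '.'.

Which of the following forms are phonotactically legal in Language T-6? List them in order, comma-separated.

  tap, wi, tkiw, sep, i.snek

tap — σ1 onset /t/, coda /p/ ok → phonotactically legal
wi — σ1 onset /w/, coda /∅/ ok → phonotactically legal
tkiw — violates constraint (c): syllable 1 onset /tk/: /t/ (stop, 1) → /k/ (stop, 1) does not rise → phonotactically illegal
sep — σ1 onset /s/, coda /p/ ok → phonotactically legal
i.snek — σ1 onset /∅/, coda /∅/ ok; σ2 onset /sn/ (2→3 rises), coda /k/ ok → phonotactically legal

tap, wi, sep, i.snek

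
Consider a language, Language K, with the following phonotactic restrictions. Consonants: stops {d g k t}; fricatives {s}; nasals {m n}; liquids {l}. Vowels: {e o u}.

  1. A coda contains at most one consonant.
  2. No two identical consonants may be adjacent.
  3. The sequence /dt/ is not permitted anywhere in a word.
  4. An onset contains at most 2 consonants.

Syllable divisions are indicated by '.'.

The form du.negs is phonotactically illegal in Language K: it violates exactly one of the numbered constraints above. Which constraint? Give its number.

1

du.negs: syllable 2 coda /gs/ has 2 consonants (> 1).
This is a violation of constraint 1: "A coda contains at most one consonant."
The remaining constraints (2, 3, 4) are satisfied.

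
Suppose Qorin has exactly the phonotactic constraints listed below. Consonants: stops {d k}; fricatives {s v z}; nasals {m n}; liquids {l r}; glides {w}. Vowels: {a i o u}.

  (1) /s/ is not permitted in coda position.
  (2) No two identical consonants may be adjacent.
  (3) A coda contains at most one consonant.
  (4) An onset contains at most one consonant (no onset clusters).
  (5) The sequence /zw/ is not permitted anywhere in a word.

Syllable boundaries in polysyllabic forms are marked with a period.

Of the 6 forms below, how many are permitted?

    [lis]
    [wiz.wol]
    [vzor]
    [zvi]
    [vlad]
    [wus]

[lis] — violates constraint 1: syllable 1 coda contains /s/ → not permitted
[wiz.wol] — violates constraint 5: contains banned sequence /zw/ → not permitted
[vzor] — violates constraint 4: syllable 1 onset /vz/ has 2 consonants (> 1) → not permitted
[zvi] — violates constraint 4: syllable 1 onset /zv/ has 2 consonants (> 1) → not permitted
[vlad] — violates constraint 4: syllable 1 onset /vl/ has 2 consonants (> 1) → not permitted
[wus] — violates constraint 1: syllable 1 coda contains /s/ → not permitted
No form is permitted → 0.

0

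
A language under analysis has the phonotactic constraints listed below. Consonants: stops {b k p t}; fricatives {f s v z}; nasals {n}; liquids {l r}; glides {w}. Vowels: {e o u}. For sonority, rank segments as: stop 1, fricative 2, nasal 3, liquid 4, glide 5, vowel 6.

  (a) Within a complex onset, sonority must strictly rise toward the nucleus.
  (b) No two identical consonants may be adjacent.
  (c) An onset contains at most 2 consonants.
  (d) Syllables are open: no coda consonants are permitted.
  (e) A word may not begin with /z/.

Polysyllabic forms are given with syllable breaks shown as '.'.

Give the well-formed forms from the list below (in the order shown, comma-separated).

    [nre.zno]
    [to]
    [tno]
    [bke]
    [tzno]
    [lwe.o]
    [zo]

[nre.zno] — σ1 onset /nr/ (3→4 rises), coda /∅/ ok; σ2 onset /zn/ (2→3 rises), coda /∅/ ok → well-formed
[to] — σ1 onset /t/, coda /∅/ ok → well-formed
[tno] — σ1 onset /tn/ (1→3 rises), coda /∅/ ok → well-formed
[bke] — violates constraint (a): syllable 1 onset /bk/: /b/ (stop, 1) → /k/ (stop, 1) does not rise → ill-formed
[tzno] — violates constraint (c): syllable 1 onset /tzn/ has 3 consonants (> 2) → ill-formed
[lwe.o] — σ1 onset /lw/ (4→5 rises), coda /∅/ ok; σ2 onset /∅/, coda /∅/ ok → well-formed
[zo] — violates constraint (e): word begins with /z/ → ill-formed

[nre.zno], [to], [tno], [lwe.o]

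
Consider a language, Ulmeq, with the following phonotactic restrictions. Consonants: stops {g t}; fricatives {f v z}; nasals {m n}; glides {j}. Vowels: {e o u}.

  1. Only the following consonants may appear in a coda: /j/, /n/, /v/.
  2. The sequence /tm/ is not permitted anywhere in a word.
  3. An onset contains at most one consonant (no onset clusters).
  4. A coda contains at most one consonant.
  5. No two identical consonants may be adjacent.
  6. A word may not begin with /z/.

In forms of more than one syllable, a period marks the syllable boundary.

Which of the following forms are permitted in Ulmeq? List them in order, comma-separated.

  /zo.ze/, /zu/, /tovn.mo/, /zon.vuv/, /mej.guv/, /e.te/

/mej.guv/, /e.te/

/zo.ze/ — violates constraint 6: word begins with /z/ → not permitted
/zu/ — violates constraint 6: word begins with /z/ → not permitted
/tovn.mo/ — violates constraint 4: syllable 1 coda /vn/ has 2 consonants (> 1) → not permitted
/zon.vuv/ — violates constraint 6: word begins with /z/ → not permitted
/mej.guv/ — σ1 onset /m/, coda /j/ ok; σ2 onset /g/, coda /v/ ok → permitted
/e.te/ — σ1 onset /∅/, coda /∅/ ok; σ2 onset /t/, coda /∅/ ok → permitted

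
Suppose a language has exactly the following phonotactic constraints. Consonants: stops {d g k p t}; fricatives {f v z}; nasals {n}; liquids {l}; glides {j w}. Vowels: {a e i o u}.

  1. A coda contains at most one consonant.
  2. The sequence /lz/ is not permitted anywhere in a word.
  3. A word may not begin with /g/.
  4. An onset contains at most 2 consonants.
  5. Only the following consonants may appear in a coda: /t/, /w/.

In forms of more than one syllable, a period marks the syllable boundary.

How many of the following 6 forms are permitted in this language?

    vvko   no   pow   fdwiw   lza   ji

vvko — violates constraint 4: syllable 1 onset /vvk/ has 3 consonants (> 2) → not permitted
no — σ1 onset /n/, coda /∅/ ok → permitted
pow — σ1 onset /p/, coda /w/ ok → permitted
fdwiw — violates constraint 4: syllable 1 onset /fdw/ has 3 consonants (> 2) → not permitted
lza — violates constraint 2: contains banned sequence /lz/ → not permitted
ji — σ1 onset /j/, coda /∅/ ok → permitted
Permitted: no, pow, ji → 3.

3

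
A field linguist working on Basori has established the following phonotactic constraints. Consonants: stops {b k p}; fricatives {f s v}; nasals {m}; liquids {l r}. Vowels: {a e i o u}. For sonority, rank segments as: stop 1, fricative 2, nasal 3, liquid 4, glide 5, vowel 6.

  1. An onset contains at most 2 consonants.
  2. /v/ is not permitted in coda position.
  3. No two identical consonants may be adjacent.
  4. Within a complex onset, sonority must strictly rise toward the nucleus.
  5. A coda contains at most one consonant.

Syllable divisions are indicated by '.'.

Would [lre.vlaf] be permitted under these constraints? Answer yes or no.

[lre.vlaf] — violates constraint 4: syllable 1 onset /lr/: /l/ (liquid, 4) → /r/ (liquid, 4) does not rise → not permitted

no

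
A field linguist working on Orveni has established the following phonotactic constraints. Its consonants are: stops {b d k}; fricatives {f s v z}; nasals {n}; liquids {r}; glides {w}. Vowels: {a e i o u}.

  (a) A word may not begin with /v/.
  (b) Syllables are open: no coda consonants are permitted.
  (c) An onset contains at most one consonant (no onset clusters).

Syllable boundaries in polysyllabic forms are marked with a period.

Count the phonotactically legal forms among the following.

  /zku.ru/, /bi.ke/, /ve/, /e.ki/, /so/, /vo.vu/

3

/zku.ru/ — violates constraint (c): syllable 1 onset /zk/ has 2 consonants (> 1) → phonotactically illegal
/bi.ke/ — σ1 onset /b/, coda /∅/ ok; σ2 onset /k/, coda /∅/ ok → phonotactically legal
/ve/ — violates constraint (a): word begins with /v/ → phonotactically illegal
/e.ki/ — σ1 onset /∅/, coda /∅/ ok; σ2 onset /k/, coda /∅/ ok → phonotactically legal
/so/ — σ1 onset /s/, coda /∅/ ok → phonotactically legal
/vo.vu/ — violates constraint (a): word begins with /v/ → phonotactically illegal
Phonotactically legal: /bi.ke/, /e.ki/, /so/ → 3.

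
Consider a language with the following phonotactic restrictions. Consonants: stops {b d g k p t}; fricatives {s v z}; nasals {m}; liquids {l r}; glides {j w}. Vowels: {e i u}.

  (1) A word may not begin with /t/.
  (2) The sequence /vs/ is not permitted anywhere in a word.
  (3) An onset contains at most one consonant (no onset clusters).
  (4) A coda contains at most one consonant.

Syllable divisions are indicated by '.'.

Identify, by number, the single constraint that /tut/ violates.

1

/tut/: word begins with /t/.
This is a violation of constraint 1: "A word may not begin with /t/."
The remaining constraints (2, 3, 4) are satisfied.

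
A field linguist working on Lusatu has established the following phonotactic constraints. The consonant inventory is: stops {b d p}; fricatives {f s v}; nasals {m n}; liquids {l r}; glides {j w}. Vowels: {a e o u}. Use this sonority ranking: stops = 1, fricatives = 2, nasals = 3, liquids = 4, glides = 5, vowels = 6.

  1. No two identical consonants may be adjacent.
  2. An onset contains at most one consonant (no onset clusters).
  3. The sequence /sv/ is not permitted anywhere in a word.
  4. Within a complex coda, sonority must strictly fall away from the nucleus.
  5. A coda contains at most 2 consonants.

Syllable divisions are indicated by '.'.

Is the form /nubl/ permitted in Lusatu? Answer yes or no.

no

/nubl/ — violates constraint 4: syllable 1 coda /bl/: /b/ (stop, 1) → /l/ (liquid, 4) does not fall → not permitted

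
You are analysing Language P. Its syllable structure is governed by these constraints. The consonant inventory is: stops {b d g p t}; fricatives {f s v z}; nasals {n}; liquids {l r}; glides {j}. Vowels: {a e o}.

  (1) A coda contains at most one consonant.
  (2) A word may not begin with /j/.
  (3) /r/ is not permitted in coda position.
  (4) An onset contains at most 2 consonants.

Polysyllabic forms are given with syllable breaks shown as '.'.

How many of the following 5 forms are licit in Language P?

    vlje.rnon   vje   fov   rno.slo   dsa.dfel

4

vlje.rnon — violates constraint 4: syllable 1 onset /vlj/ has 3 consonants (> 2) → illicit
vje — σ1 onset /vj/ (2C), coda /∅/ ok → licit
fov — σ1 onset /f/, coda /v/ ok → licit
rno.slo — σ1 onset /rn/ (2C), coda /∅/ ok; σ2 onset /sl/ (2C), coda /∅/ ok → licit
dsa.dfel — σ1 onset /ds/ (2C), coda /∅/ ok; σ2 onset /df/ (2C), coda /l/ ok → licit
Licit: vje, fov, rno.slo, dsa.dfel → 4.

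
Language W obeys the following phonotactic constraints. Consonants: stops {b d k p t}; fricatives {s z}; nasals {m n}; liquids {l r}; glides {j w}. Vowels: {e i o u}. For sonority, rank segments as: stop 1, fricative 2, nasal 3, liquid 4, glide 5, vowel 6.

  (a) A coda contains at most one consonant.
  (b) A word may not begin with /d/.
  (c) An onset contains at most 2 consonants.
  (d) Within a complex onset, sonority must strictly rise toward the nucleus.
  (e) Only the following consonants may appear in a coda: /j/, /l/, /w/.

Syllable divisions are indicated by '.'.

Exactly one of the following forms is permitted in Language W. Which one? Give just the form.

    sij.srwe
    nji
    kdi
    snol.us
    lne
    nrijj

sij.srwe — violates constraint (c): syllable 2 onset /srw/ has 3 consonants (> 2) → not permitted
nji — σ1 onset /nj/ (3→5 rises), coda /∅/ ok → permitted
kdi — violates constraint (d): syllable 1 onset /kd/: /k/ (stop, 1) → /d/ (stop, 1) does not rise → not permitted
snol.us — violates constraint (e): syllable 2 coda contains /s/, which is not a licensed coda consonant → not permitted
lne — violates constraint (d): syllable 1 onset /ln/: /l/ (liquid, 4) → /n/ (nasal, 3) does not rise → not permitted
nrijj — violates constraint (a): syllable 1 coda /jj/ has 2 consonants (> 1) → not permitted

nji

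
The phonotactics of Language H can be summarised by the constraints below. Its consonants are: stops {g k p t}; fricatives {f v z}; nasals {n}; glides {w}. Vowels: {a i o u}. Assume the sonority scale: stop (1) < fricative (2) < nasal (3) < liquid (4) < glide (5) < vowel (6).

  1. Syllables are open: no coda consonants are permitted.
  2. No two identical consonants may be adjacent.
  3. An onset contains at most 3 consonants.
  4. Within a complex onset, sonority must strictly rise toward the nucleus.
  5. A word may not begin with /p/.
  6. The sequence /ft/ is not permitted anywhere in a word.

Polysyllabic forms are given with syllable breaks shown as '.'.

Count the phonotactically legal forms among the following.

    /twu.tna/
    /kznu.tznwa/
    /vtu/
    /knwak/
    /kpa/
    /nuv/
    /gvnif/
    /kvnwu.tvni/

1

/twu.tna/ — σ1 onset /tw/ (1→5 rises), coda /∅/ ok; σ2 onset /tn/ (1→3 rises), coda /∅/ ok → phonotactically legal
/kznu.tznwa/ — violates constraint 3: syllable 2 onset /tznw/ has 4 consonants (> 3) → phonotactically illegal
/vtu/ — violates constraint 4: syllable 1 onset /vt/: /v/ (fricative, 2) → /t/ (stop, 1) does not rise → phonotactically illegal
/knwak/ — violates constraint 1: syllable 1 coda /k/ has 1 consonant (> 0) → phonotactically illegal
/kpa/ — violates constraint 4: syllable 1 onset /kp/: /k/ (stop, 1) → /p/ (stop, 1) does not rise → phonotactically illegal
/nuv/ — violates constraint 1: syllable 1 coda /v/ has 1 consonant (> 0) → phonotactically illegal
/gvnif/ — violates constraint 1: syllable 1 coda /f/ has 1 consonant (> 0) → phonotactically illegal
/kvnwu.tvni/ — violates constraint 3: syllable 1 onset /kvnw/ has 4 consonants (> 3) → phonotactically illegal
Phonotactically legal: /twu.tna/ → 1.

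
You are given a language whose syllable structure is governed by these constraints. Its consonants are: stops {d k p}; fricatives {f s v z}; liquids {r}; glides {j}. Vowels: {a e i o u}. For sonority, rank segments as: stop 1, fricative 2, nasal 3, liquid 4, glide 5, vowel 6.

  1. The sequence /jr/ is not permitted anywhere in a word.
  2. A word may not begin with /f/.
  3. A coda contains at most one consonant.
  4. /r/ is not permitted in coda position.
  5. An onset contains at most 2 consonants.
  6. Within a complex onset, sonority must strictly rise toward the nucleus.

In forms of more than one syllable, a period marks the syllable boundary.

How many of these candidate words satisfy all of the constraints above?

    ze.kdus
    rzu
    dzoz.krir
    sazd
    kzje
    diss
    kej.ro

ze.kdus — violates constraint 6: syllable 2 onset /kd/: /k/ (stop, 1) → /d/ (stop, 1) does not rise → ill-formed
rzu — violates constraint 6: syllable 1 onset /rz/: /r/ (liquid, 4) → /z/ (fricative, 2) does not rise → ill-formed
dzoz.krir — violates constraint 4: syllable 2 coda contains /r/ → ill-formed
sazd — violates constraint 3: syllable 1 coda /zd/ has 2 consonants (> 1) → ill-formed
kzje — violates constraint 5: syllable 1 onset /kzj/ has 3 consonants (> 2) → ill-formed
diss — violates constraint 3: syllable 1 coda /ss/ has 2 consonants (> 1) → ill-formed
kej.ro — violates constraint 1: contains banned sequence /jr/ → ill-formed
No form is well-formed → 0.

0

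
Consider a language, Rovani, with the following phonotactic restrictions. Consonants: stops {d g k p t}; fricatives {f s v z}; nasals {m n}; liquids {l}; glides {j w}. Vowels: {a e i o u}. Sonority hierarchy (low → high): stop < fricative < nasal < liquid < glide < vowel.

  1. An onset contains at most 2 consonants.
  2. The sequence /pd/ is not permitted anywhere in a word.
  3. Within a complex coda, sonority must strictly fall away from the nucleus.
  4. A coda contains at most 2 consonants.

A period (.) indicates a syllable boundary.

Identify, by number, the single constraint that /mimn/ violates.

3

/mimn/: syllable 1 coda /mn/: /m/ (nasal, 3) → /n/ (nasal, 3) does not fall.
This is a violation of constraint 3: "Within a complex coda, sonority must strictly fall away from the nucleus."
The remaining constraints (1, 2, 4) are satisfied.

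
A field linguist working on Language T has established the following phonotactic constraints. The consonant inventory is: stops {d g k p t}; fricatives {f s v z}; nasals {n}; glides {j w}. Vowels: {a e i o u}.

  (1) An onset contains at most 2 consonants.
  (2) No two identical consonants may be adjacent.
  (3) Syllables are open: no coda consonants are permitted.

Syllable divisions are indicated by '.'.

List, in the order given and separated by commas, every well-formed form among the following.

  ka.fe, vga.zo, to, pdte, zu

ka.fe — σ1 onset /k/, coda /∅/ ok; σ2 onset /f/, coda /∅/ ok → well-formed
vga.zo — σ1 onset /vg/ (2C), coda /∅/ ok; σ2 onset /z/, coda /∅/ ok → well-formed
to — σ1 onset /t/, coda /∅/ ok → well-formed
pdte — violates constraint 1: syllable 1 onset /pdt/ has 3 consonants (> 2) → ill-formed
zu — σ1 onset /z/, coda /∅/ ok → well-formed

ka.fe, vga.zo, to, zu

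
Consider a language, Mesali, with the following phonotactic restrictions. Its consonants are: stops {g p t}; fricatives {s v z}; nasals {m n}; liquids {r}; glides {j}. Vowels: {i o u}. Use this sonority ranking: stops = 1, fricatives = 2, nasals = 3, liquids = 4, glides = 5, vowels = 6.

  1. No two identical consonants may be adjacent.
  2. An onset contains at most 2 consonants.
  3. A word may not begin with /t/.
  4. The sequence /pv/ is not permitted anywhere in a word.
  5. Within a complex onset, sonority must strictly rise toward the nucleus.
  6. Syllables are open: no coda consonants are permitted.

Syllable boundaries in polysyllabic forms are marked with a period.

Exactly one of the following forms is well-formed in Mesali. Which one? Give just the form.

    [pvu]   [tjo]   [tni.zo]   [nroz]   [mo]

[mo]

[pvu] — violates constraint 4: contains banned sequence /pv/ → ill-formed
[tjo] — violates constraint 3: word begins with /t/ → ill-formed
[tni.zo] — violates constraint 3: word begins with /t/ → ill-formed
[nroz] — violates constraint 6: syllable 1 coda /z/ has 1 consonant (> 0) → ill-formed
[mo] — σ1 onset /m/, coda /∅/ ok → well-formed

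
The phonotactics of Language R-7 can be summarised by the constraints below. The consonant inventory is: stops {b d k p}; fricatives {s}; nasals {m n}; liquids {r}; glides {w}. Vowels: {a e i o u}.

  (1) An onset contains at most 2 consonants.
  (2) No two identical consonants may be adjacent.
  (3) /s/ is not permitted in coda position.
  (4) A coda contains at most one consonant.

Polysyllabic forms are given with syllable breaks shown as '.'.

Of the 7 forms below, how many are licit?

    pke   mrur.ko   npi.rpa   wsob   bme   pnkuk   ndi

pke — σ1 onset /pk/ (2C), coda /∅/ ok → licit
mrur.ko — σ1 onset /mr/ (2C), coda /r/ ok; σ2 onset /k/, coda /∅/ ok → licit
npi.rpa — σ1 onset /np/ (2C), coda /∅/ ok; σ2 onset /rp/ (2C), coda /∅/ ok → licit
wsob — σ1 onset /ws/ (2C), coda /b/ ok → licit
bme — σ1 onset /bm/ (2C), coda /∅/ ok → licit
pnkuk — violates constraint 1: syllable 1 onset /pnk/ has 3 consonants (> 2) → illicit
ndi — σ1 onset /nd/ (2C), coda /∅/ ok → licit
Licit: pke, mrur.ko, npi.rpa, wsob, bme, ndi → 6.

6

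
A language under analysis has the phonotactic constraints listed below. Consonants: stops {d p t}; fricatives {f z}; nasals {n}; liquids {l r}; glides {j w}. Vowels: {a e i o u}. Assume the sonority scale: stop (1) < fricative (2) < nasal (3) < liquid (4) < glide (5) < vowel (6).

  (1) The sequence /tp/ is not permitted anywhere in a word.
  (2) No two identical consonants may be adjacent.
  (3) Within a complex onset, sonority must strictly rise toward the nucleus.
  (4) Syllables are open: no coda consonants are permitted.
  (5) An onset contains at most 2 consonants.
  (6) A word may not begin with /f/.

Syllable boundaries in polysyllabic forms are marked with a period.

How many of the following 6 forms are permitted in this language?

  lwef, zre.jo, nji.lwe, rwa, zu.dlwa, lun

3

lwef — violates constraint 4: syllable 1 coda /f/ has 1 consonant (> 0) → not permitted
zre.jo — σ1 onset /zr/ (2→4 rises), coda /∅/ ok; σ2 onset /j/, coda /∅/ ok → permitted
nji.lwe — σ1 onset /nj/ (3→5 rises), coda /∅/ ok; σ2 onset /lw/ (4→5 rises), coda /∅/ ok → permitted
rwa — σ1 onset /rw/ (4→5 rises), coda /∅/ ok → permitted
zu.dlwa — violates constraint 5: syllable 2 onset /dlw/ has 3 consonants (> 2) → not permitted
lun — violates constraint 4: syllable 1 coda /n/ has 1 consonant (> 0) → not permitted
Permitted: zre.jo, nji.lwe, rwa → 3.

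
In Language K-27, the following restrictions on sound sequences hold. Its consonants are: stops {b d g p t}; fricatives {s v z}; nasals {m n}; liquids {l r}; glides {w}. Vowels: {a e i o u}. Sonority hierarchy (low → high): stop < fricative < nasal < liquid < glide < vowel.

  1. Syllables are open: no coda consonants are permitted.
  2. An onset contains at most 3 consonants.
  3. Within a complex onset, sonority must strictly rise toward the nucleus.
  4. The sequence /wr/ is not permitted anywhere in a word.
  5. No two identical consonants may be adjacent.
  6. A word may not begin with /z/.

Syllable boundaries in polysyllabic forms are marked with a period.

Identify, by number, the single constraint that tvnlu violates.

2

tvnlu: syllable 1 onset /tvnl/ has 4 consonants (> 3).
This is a violation of constraint 2: "An onset contains at most 3 consonants."
The remaining constraints (1, 3, 4, 5, 6) are satisfied.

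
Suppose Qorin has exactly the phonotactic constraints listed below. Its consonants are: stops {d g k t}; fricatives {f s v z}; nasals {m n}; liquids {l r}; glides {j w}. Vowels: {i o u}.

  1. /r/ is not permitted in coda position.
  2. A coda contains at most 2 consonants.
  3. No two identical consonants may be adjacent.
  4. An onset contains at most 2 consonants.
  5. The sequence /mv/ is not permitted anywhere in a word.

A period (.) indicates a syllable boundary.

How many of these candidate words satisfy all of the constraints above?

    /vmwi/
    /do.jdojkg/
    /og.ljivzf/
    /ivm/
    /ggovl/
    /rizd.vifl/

2

/vmwi/ — violates constraint 4: syllable 1 onset /vmw/ has 3 consonants (> 2) → not permitted
/do.jdojkg/ — violates constraint 2: syllable 2 coda /jkg/ has 3 consonants (> 2) → not permitted
/og.ljivzf/ — violates constraint 2: syllable 2 coda /vzf/ has 3 consonants (> 2) → not permitted
/ivm/ — σ1 onset /∅/, coda /vm/ (2C) ok → permitted
/ggovl/ — violates constraint 3: adjacent identical consonants /gg/ → not permitted
/rizd.vifl/ — σ1 onset /r/, coda /zd/ (2C) ok; σ2 onset /v/, coda /fl/ (2C) ok → permitted
Permitted: /ivm/, /rizd.vifl/ → 2.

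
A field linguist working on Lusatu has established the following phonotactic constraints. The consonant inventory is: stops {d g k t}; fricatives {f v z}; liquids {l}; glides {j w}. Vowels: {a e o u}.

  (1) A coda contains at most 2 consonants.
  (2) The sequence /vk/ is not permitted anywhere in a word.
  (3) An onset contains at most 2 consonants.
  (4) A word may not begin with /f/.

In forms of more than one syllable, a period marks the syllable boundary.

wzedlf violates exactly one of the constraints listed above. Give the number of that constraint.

1

wzedlf: syllable 1 coda /dlf/ has 3 consonants (> 2).
This is a violation of constraint 1: "A coda contains at most 2 consonants."
The remaining constraints (2, 3, 4) are satisfied.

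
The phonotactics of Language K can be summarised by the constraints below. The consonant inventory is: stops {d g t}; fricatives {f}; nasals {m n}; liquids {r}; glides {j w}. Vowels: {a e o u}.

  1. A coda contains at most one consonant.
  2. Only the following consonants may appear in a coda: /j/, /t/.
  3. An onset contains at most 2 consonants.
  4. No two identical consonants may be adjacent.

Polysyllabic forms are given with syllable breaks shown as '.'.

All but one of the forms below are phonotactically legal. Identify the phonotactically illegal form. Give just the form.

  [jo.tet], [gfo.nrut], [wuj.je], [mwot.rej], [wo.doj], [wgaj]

[jo.tet] — σ1 onset /j/, coda /∅/ ok; σ2 onset /t/, coda /t/ ok → phonotactically legal
[gfo.nrut] — σ1 onset /gf/ (2C), coda /∅/ ok; σ2 onset /nr/ (2C), coda /t/ ok → phonotactically legal
[wuj.je] — violates constraint 4: adjacent identical consonants /jj/ → phonotactically illegal
[mwot.rej] — σ1 onset /mw/ (2C), coda /t/ ok; σ2 onset /r/, coda /j/ ok → phonotactically legal
[wo.doj] — σ1 onset /w/, coda /∅/ ok; σ2 onset /d/, coda /j/ ok → phonotactically legal
[wgaj] — σ1 onset /wg/ (2C), coda /j/ ok → phonotactically legal

[wuj.je]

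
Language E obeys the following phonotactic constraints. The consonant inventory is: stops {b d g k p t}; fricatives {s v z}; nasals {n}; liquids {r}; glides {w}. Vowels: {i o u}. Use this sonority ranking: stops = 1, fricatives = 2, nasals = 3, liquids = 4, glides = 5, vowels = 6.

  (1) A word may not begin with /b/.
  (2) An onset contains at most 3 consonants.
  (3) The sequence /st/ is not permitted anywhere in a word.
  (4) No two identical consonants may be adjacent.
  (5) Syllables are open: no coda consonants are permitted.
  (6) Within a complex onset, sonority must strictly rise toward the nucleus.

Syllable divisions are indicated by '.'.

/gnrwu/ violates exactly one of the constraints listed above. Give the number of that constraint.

/gnrwu/: syllable 1 onset /gnrw/ has 4 consonants (> 3).
This is a violation of constraint 2: "An onset contains at most 3 consonants."
The remaining constraints (1, 3, 4, 5, 6) are satisfied.

2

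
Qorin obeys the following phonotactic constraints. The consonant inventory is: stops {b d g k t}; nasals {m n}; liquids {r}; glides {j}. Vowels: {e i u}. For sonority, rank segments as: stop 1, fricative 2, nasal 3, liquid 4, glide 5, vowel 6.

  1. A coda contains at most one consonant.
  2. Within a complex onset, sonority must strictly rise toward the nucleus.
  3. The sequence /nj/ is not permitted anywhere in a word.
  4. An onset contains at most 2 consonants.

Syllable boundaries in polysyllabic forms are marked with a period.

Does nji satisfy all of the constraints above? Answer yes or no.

no

nji — violates constraint 3: contains banned sequence /nj/ → ill-formed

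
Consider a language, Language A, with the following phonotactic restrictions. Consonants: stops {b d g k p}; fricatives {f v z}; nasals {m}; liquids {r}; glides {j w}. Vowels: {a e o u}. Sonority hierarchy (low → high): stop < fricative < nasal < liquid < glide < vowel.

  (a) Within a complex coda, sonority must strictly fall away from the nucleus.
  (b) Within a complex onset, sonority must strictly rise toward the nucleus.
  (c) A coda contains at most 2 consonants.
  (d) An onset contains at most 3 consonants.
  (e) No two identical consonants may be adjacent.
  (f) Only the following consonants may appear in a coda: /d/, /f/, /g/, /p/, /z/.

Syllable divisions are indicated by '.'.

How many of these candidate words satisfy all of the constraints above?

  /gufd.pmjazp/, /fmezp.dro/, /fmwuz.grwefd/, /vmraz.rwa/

/gufd.pmjazp/ — σ1 onset /g/, coda /fd/ (2→1 falls) ok; σ2 onset /pmj/ (1→3→5 rises), coda /zp/ (2→1 falls) ok → phonotactically legal
/fmezp.dro/ — σ1 onset /fm/ (2→3 rises), coda /zp/ (2→1 falls) ok; σ2 onset /dr/ (1→4 rises), coda /∅/ ok → phonotactically legal
/fmwuz.grwefd/ — σ1 onset /fmw/ (2→3→5 rises), coda /z/ ok; σ2 onset /grw/ (1→4→5 rises), coda /fd/ (2→1 falls) ok → phonotactically legal
/vmraz.rwa/ — σ1 onset /vmr/ (2→3→4 rises), coda /z/ ok; σ2 onset /rw/ (4→5 rises), coda /∅/ ok → phonotactically legal
Phonotactically legal: /gufd.pmjazp/, /fmezp.dro/, /fmwuz.grwefd/, /vmraz.rwa/ → 4.

4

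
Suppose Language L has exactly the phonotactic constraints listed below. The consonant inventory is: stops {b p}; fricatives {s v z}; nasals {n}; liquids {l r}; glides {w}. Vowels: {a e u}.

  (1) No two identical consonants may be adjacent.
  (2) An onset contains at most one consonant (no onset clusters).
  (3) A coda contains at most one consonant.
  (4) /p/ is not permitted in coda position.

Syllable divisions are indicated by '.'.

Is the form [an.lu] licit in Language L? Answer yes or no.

yes

[an.lu] — σ1 onset /∅/, coda /n/ ok; σ2 onset /l/, coda /∅/ ok → licit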